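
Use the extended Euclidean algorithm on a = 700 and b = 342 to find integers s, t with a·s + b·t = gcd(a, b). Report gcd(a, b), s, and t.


Euclidean algorithm on (700, 342) — divide until remainder is 0:
  700 = 2 · 342 + 16
  342 = 21 · 16 + 6
  16 = 2 · 6 + 4
  6 = 1 · 4 + 2
  4 = 2 · 2 + 0
gcd(700, 342) = 2.
Track Bezout coefficients alongside the remainders: start with r₀ = 700 = a·1 + b·0 (s = 1, t = 0) and r₁ = 342 = a·0 + b·1 (s = 0, t = 1); each new remainder r_{k+1} = r_{k-1} − q_k·r_k inherits s_{k+1} = s_{k-1} − q_k·s_k, t_{k+1} = t_{k-1} − q_k·t_k, so r_k = a·s_k + b·t_k at every step:
  q = 2: r = 16, s = 1 − 2·0 = 1, t = 0 − 2·1 = -2  (check: 700·1 + 342·(-2) = 16)
  q = 21: r = 6, s = 0 − 21·1 = -21, t = 1 − 21·(-2) = 43  (check: 700·(-21) + 342·43 = 6)
  q = 2: r = 4, s = 1 − 2·(-21) = 43, t = -2 − 2·43 = -88  (check: 700·43 + 342·(-88) = 4)
  q = 1: r = 2, s = -21 − 1·43 = -64, t = 43 − 1·(-88) = 131  (check: 700·(-64) + 342·131 = 2)
The row with r = 2 (the gcd) gives the Bezout coefficients s = -64, t = 131.
Result: 700 · (-64) + 342 · (131) = 2.

gcd(700, 342) = 2; s = -64, t = 131 (check: 700·(-64) + 342·131 = 2).


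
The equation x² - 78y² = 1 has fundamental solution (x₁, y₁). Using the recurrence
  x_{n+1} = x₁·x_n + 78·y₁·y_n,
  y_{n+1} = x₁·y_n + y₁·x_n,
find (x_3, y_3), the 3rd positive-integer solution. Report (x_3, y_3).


Step 1: Find the fundamental solution (x₁, y₁) of x² - 78y² = 1.
  Expand √78 as a continued fraction. a₀ = ⌊√78⌋ = 8; iterate m_{k+1} = d_k·a_k − m_k, d_{k+1} = (78 − m_{k+1}²)/d_k, a_{k+1} = ⌊(a₀ + m_{k+1})/d_{k+1}⌋ (starting m₀ = 0, d₀ = 1), with convergents p_k = a_k·p_{k-1} + p_{k-2}, q_k = a_k·q_{k-1} + q_{k-2} (p₋₁ = 1, q₋₁ = 0):
  k = 0: a₀ = 8; p₀/q₀ = 8/1; p₀² − 78·q₀² = 64 − 78 = -14.
  k = 1: m = 8, d = 14, a = ⌊(8 + 8)/14⌋ = 1; p/q = (1·8 + 1)/(1·1 + 0) = 9/1; p² − 78·q² = 81 − 78 = 3.
  k = 2: m = 6, d = 3, a = ⌊(8 + 6)/3⌋ = 4; p/q = (4·9 + 8)/(4·1 + 1) = 44/5; p² − 78·q² = 1936 − 1950 = -14.
  k = 3: m = 6, d = 14, a = ⌊(8 + 6)/14⌋ = 1; p/q = (1·44 + 9)/(1·5 + 1) = 53/6; p² − 78·q² = 2809 − 2808 = 1.
  The first convergent with p² − 78·q² = 1 gives the fundamental solution (x₁, y₁) = (53, 6).
Step 2: Apply the recurrence (x_{n+1}, y_{n+1}) = (x₁x_n + 78y₁y_n, x₁y_n + y₁x_n) repeatedly.
  From (x_1, y_1) = (53, 6): x_2 = 53·53 + 78·6·6 = 5617; y_2 = 53·6 + 6·53 = 636.
  From (x_2, y_2) = (5617, 636): x_3 = 53·5617 + 78·6·636 = 595349; y_3 = 53·636 + 6·5617 = 67410.
Step 3: Verify x_3² - 78·y_3² = 354440431801 - 354440431800 = 1 (should be 1). ✓

(x_1, y_1) = (53, 6); (x_3, y_3) = (595349, 67410).


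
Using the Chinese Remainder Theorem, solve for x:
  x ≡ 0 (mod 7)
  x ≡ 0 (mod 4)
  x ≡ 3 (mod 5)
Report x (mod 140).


Moduli 7, 4, 5 are pairwise coprime; by CRT there is a unique solution modulo M = 7 · 4 · 5 = 140.
Solve pairwise, accumulating the modulus:
  Start with x ≡ 0 (mod 7).
  Combine with x ≡ 0 (mod 4): since gcd(7, 4) = 1, we get a unique residue mod 28.
    Write x = 0 + 7·t and substitute into x ≡ 0 (mod 4): 7·t ≡ 0 − 0 = 0 (mod 4).
    Reduce coefficients mod 4: 3·t ≡ 0 (mod 4).
    The inverse of 3 mod 4 is 3 (since 3·3 = 9 = 2·4 + 1), so t ≡ 3·0 = 0 ≡ 0 (mod 4).
    Then x = 0 + 7·0 = 0, valid modulo lcm(7, 4) = 28: x ≡ 0 (mod 28).
  Combine with x ≡ 3 (mod 5): since gcd(28, 5) = 1, we get a unique residue mod 140.
    Write x = 0 + 28·t and substitute into x ≡ 3 (mod 5): 28·t ≡ 3 − 0 = 3 (mod 5).
    Reduce coefficients mod 5: 3·t ≡ 3 (mod 5).
    The inverse of 3 mod 5 is 2 (since 3·2 = 6 = 1·5 + 1), so t ≡ 2·3 = 6 ≡ 1 (mod 5).
    Then x = 0 + 28·1 = 28, valid modulo lcm(28, 5) = 140: x ≡ 28 (mod 140).
Verify: 28 mod 7 = 0 ✓, 28 mod 4 = 0 ✓, 28 mod 5 = 3 ✓.

x ≡ 28 (mod 140).


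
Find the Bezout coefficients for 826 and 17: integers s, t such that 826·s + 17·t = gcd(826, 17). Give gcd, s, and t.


Euclidean algorithm on (826, 17) — divide until remainder is 0:
  826 = 48 · 17 + 10
  17 = 1 · 10 + 7
  10 = 1 · 7 + 3
  7 = 2 · 3 + 1
  3 = 3 · 1 + 0
gcd(826, 17) = 1.
Track Bezout coefficients alongside the remainders: start with r₀ = 826 = a·1 + b·0 (s = 1, t = 0) and r₁ = 17 = a·0 + b·1 (s = 0, t = 1); each new remainder r_{k+1} = r_{k-1} − q_k·r_k inherits s_{k+1} = s_{k-1} − q_k·s_k, t_{k+1} = t_{k-1} − q_k·t_k, so r_k = a·s_k + b·t_k at every step:
  q = 48: r = 10, s = 1 − 48·0 = 1, t = 0 − 48·1 = -48  (check: 826·1 + 17·(-48) = 10)
  q = 1: r = 7, s = 0 − 1·1 = -1, t = 1 − 1·(-48) = 49  (check: 826·(-1) + 17·49 = 7)
  q = 1: r = 3, s = 1 − 1·(-1) = 2, t = -48 − 1·49 = -97  (check: 826·2 + 17·(-97) = 3)
  q = 2: r = 1, s = -1 − 2·2 = -5, t = 49 − 2·(-97) = 243  (check: 826·(-5) + 17·243 = 1)
The row with r = 1 (the gcd) gives the Bezout coefficients s = -5, t = 243.
Result: 826 · (-5) + 17 · (243) = 1.

gcd(826, 17) = 1; s = -5, t = 243 (check: 826·(-5) + 17·243 = 1).


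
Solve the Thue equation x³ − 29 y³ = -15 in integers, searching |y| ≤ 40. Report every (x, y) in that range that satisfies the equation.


The equation is x³ - 29y³ = -15. For fixed y, x³ = 29·y³ − 15, so a solution requires the RHS to be a perfect cube.
Strategy: iterate y from -40 to 40, compute RHS = 29·y³ − 15, and check whether it is a (positive or negative) perfect cube.
Check small values of y:
  y = 0: RHS = -15 is not a perfect cube.
  y = 1: RHS = 14 is not a perfect cube.
  y = -1: RHS = -44 is not a perfect cube.
  y = 2: RHS = 217 is not a perfect cube.
  y = -2: RHS = -247 is not a perfect cube.
  y = 3: RHS = 768 is not a perfect cube.
  y = -3: RHS = -798 is not a perfect cube.
Continuing the search up to |y| = 40 finds no solutions either.
No (x, y) in the scanned range satisfies the equation.

No integer solutions with |y| ≤ 40.


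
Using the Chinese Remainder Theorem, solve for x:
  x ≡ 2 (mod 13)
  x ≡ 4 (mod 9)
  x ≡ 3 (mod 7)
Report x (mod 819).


Moduli 13, 9, 7 are pairwise coprime; by CRT there is a unique solution modulo M = 13 · 9 · 7 = 819.
Solve pairwise, accumulating the modulus:
  Start with x ≡ 2 (mod 13).
  Combine with x ≡ 4 (mod 9): since gcd(13, 9) = 1, we get a unique residue mod 117.
    Write x = 2 + 13·t and substitute into x ≡ 4 (mod 9): 13·t ≡ 4 − 2 = 2 (mod 9).
    Reduce coefficients mod 9: 4·t ≡ 2 (mod 9).
    The inverse of 4 mod 9 is 7 (since 4·7 = 28 = 3·9 + 1), so t ≡ 7·2 = 14 ≡ 5 (mod 9).
    Then x = 2 + 13·5 = 67, valid modulo lcm(13, 9) = 117: x ≡ 67 (mod 117).
  Combine with x ≡ 3 (mod 7): since gcd(117, 7) = 1, we get a unique residue mod 819.
    Write x = 67 + 117·t and substitute into x ≡ 3 (mod 7): 117·t ≡ 3 − 67 = -64 (mod 7).
    Reduce coefficients mod 7: 5·t ≡ 6 (mod 7).
    The inverse of 5 mod 7 is 3 (since 5·3 = 15 = 2·7 + 1), so t ≡ 3·6 = 18 ≡ 4 (mod 7).
    Then x = 67 + 117·4 = 535, valid modulo lcm(117, 7) = 819: x ≡ 535 (mod 819).
Verify: 535 mod 13 = 2 ✓, 535 mod 9 = 4 ✓, 535 mod 7 = 3 ✓.

x ≡ 535 (mod 819).


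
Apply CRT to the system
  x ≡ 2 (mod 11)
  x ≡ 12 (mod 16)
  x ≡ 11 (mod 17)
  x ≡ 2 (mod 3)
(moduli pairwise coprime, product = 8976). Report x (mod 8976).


Product of moduli M = 11 · 16 · 17 · 3 = 8976.
Merge one congruence at a time:
  Start: x ≡ 2 (mod 11).
  Combine with x ≡ 12 (mod 16); new modulus lcm = 176.
    Write x = 2 + 11·t and substitute into x ≡ 12 (mod 16): 11·t ≡ 12 − 2 = 10 (mod 16).
    The inverse of 11 mod 16 is 3 (since 11·3 = 33 = 2·16 + 1), so t ≡ 3·10 = 30 ≡ 14 (mod 16).
    Then x = 2 + 11·14 = 156, valid modulo lcm(11, 16) = 176: x ≡ 156 (mod 176).
  Combine with x ≡ 11 (mod 17); new modulus lcm = 2992.
    Write x = 156 + 176·t and substitute into x ≡ 11 (mod 17): 176·t ≡ 11 − 156 = -145 (mod 17).
    Reduce coefficients mod 17: 6·t ≡ 8 (mod 17).
    The inverse of 6 mod 17 is 3 (since 6·3 = 18 = 1·17 + 1), so t ≡ 3·8 = 24 ≡ 7 (mod 17).
    Then x = 156 + 176·7 = 1388, valid modulo lcm(176, 17) = 2992: x ≡ 1388 (mod 2992).
  Combine with x ≡ 2 (mod 3); new modulus lcm = 8976.
    Write x = 1388 + 2992·t and substitute into x ≡ 2 (mod 3): 2992·t ≡ 2 − 1388 = -1386 (mod 3).
    Reduce coefficients mod 3: 1·t ≡ 0 (mod 3).
    So t ≡ 0 (mod 3).
    Then x = 1388 + 2992·0 = 1388, valid modulo lcm(2992, 3) = 8976: x ≡ 1388 (mod 8976).
Verify against each original: 1388 mod 11 = 2, 1388 mod 16 = 12, 1388 mod 17 = 11, 1388 mod 3 = 2.

x ≡ 1388 (mod 8976).


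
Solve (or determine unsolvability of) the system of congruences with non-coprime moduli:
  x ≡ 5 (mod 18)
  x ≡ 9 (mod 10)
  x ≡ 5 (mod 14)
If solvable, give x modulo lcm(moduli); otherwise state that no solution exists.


Moduli 18, 10, 14 are not pairwise coprime, so CRT works modulo lcm(m_i) when all pairwise compatibility conditions hold.
Pairwise compatibility: gcd(m_i, m_j) must divide a_i - a_j for every pair.
Merge one congruence at a time:
  Start: x ≡ 5 (mod 18).
  Combine with x ≡ 9 (mod 10): gcd(18, 10) = 2; 9 - 5 = 4, which IS divisible by 2, so compatible.
    Write x = 5 + 18·t and substitute into x ≡ 9 (mod 10): 18·t ≡ 9 − 5 = 4 (mod 10).
    Divide the congruence (and modulus) by g = 2: 9·t ≡ 2 (mod 5).
    Reduce coefficients mod 5: 4·t ≡ 2 (mod 5).
    The inverse of 4 mod 5 is 4 (since 4·4 = 16 = 3·5 + 1), so t ≡ 4·2 = 8 ≡ 3 (mod 5).
    Then x = 5 + 18·3 = 59, valid modulo lcm(18, 10) = 90: x ≡ 59 (mod 90).
  Combine with x ≡ 5 (mod 14): gcd(90, 14) = 2; 5 - 59 = -54, which IS divisible by 2, so compatible.
    Write x = 59 + 90·t and substitute into x ≡ 5 (mod 14): 90·t ≡ 5 − 59 = -54 (mod 14).
    Divide the congruence (and modulus) by g = 2: 45·t ≡ -27 (mod 7).
    Reduce coefficients mod 7: 3·t ≡ 1 (mod 7).
    The inverse of 3 mod 7 is 5 (since 3·5 = 15 = 2·7 + 1), so t ≡ 5·1 = 5 ≡ 5 (mod 7).
    Then x = 59 + 90·5 = 509, valid modulo lcm(90, 14) = 630: x ≡ 509 (mod 630).
Verify: 509 mod 18 = 5, 509 mod 10 = 9, 509 mod 14 = 5.

x ≡ 509 (mod 630).


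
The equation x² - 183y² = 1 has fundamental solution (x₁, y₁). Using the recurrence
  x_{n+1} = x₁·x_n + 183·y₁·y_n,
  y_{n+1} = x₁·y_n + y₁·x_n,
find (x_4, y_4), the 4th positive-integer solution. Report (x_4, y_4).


Step 1: Find the fundamental solution (x₁, y₁) of x² - 183y² = 1.
  Expand √183 as a continued fraction. a₀ = ⌊√183⌋ = 13; iterate m_{k+1} = d_k·a_k − m_k, d_{k+1} = (183 − m_{k+1}²)/d_k, a_{k+1} = ⌊(a₀ + m_{k+1})/d_{k+1}⌋ (starting m₀ = 0, d₀ = 1), with convergents p_k = a_k·p_{k-1} + p_{k-2}, q_k = a_k·q_{k-1} + q_{k-2} (p₋₁ = 1, q₋₁ = 0):
  k = 0: a₀ = 13; p₀/q₀ = 13/1; p₀² − 183·q₀² = 169 − 183 = -14.
  k = 1: m = 13, d = 14, a = ⌊(13 + 13)/14⌋ = 1; p/q = (1·13 + 1)/(1·1 + 0) = 14/1; p² − 183·q² = 196 − 183 = 13.
  k = 2: m = 1, d = 13, a = ⌊(13 + 1)/13⌋ = 1; p/q = (1·14 + 13)/(1·1 + 1) = 27/2; p² − 183·q² = 729 − 732 = -3.
  k = 3: m = 12, d = 3, a = ⌊(13 + 12)/3⌋ = 8; p/q = (8·27 + 14)/(8·2 + 1) = 230/17; p² − 183·q² = 52900 − 52887 = 13.
  k = 4: m = 12, d = 13, a = ⌊(13 + 12)/13⌋ = 1; p/q = (1·230 + 27)/(1·17 + 2) = 257/19; p² − 183·q² = 66049 − 66063 = -14.
  k = 5: m = 1, d = 14, a = ⌊(13 + 1)/14⌋ = 1; p/q = (1·257 + 230)/(1·19 + 17) = 487/36; p² − 183·q² = 237169 − 237168 = 1.
  The first convergent with p² − 183·q² = 1 gives the fundamental solution (x₁, y₁) = (487, 36).
Step 2: Apply the recurrence (x_{n+1}, y_{n+1}) = (x₁x_n + 183y₁y_n, x₁y_n + y₁x_n) repeatedly.
  From (x_1, y_1) = (487, 36): x_2 = 487·487 + 183·36·36 = 474337; y_2 = 487·36 + 36·487 = 35064.
  From (x_2, y_2) = (474337, 35064): x_3 = 487·474337 + 183·36·35064 = 462003751; y_3 = 487·35064 + 36·474337 = 34152300.
  From (x_3, y_3) = (462003751, 34152300): x_4 = 487·462003751 + 183·36·34152300 = 449991179137; y_4 = 487·34152300 + 36·462003751 = 33264305136.
Step 3: Verify x_4² - 183·y_4² = 202492061301107624064769 - 202492061301107624064768 = 1 (should be 1). ✓

(x_1, y_1) = (487, 36); (x_4, y_4) = (449991179137, 33264305136).


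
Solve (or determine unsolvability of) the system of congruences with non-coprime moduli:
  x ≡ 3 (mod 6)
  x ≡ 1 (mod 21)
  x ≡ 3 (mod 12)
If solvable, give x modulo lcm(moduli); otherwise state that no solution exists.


Moduli 6, 21, 12 are not pairwise coprime, so CRT works modulo lcm(m_i) when all pairwise compatibility conditions hold.
Pairwise compatibility: gcd(m_i, m_j) must divide a_i - a_j for every pair.
Merge one congruence at a time:
  Start: x ≡ 3 (mod 6).
  Combine with x ≡ 1 (mod 21): gcd(6, 21) = 3, and 1 - 3 = -2 is NOT divisible by 3.
    ⇒ system is inconsistent (no integer solution).

No solution (the system is inconsistent).


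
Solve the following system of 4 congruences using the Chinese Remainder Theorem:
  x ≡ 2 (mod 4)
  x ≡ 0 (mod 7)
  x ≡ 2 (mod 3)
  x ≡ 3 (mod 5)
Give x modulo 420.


Product of moduli M = 4 · 7 · 3 · 5 = 420.
Merge one congruence at a time:
  Start: x ≡ 2 (mod 4).
  Combine with x ≡ 0 (mod 7); new modulus lcm = 28.
    Write x = 2 + 4·t and substitute into x ≡ 0 (mod 7): 4·t ≡ 0 − 2 = -2 (mod 7).
    Reduce coefficients mod 7: 4·t ≡ 5 (mod 7).
    The inverse of 4 mod 7 is 2 (since 4·2 = 8 = 1·7 + 1), so t ≡ 2·5 = 10 ≡ 3 (mod 7).
    Then x = 2 + 4·3 = 14, valid modulo lcm(4, 7) = 28: x ≡ 14 (mod 28).
  Combine with x ≡ 2 (mod 3); new modulus lcm = 84.
    Write x = 14 + 28·t and substitute into x ≡ 2 (mod 3): 28·t ≡ 2 − 14 = -12 (mod 3).
    Reduce coefficients mod 3: 1·t ≡ 0 (mod 3).
    So t ≡ 0 (mod 3).
    Then x = 14 + 28·0 = 14, valid modulo lcm(28, 3) = 84: x ≡ 14 (mod 84).
  Combine with x ≡ 3 (mod 5); new modulus lcm = 420.
    Write x = 14 + 84·t and substitute into x ≡ 3 (mod 5): 84·t ≡ 3 − 14 = -11 (mod 5).
    Reduce coefficients mod 5: 4·t ≡ 4 (mod 5).
    The inverse of 4 mod 5 is 4 (since 4·4 = 16 = 3·5 + 1), so t ≡ 4·4 = 16 ≡ 1 (mod 5).
    Then x = 14 + 84·1 = 98, valid modulo lcm(84, 5) = 420: x ≡ 98 (mod 420).
Verify against each original: 98 mod 4 = 2, 98 mod 7 = 0, 98 mod 3 = 2, 98 mod 5 = 3.

x ≡ 98 (mod 420).


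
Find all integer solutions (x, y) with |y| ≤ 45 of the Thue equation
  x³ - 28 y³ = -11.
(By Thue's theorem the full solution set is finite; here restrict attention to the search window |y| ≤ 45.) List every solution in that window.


The equation is x³ - 28y³ = -11. For fixed y, x³ = 28·y³ − 11, so a solution requires the RHS to be a perfect cube.
Strategy: iterate y from -45 to 45, compute RHS = 28·y³ − 11, and check whether it is a (positive or negative) perfect cube.
Check small values of y:
  y = 0: RHS = -11 is not a perfect cube.
  y = 1: RHS = 17 is not a perfect cube.
  y = -1: RHS = -39 is not a perfect cube.
  y = 2: RHS = 213 is not a perfect cube.
  y = -2: RHS = -235 is not a perfect cube.
  y = 3: RHS = 745 is not a perfect cube.
  y = -3: RHS = -767 is not a perfect cube.
Continuing the search up to |y| = 45 finds no solutions either.
No (x, y) in the scanned range satisfies the equation.

No integer solutions with |y| ≤ 45.


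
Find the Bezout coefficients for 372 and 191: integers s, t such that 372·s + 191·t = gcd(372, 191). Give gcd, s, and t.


Euclidean algorithm on (372, 191) — divide until remainder is 0:
  372 = 1 · 191 + 181
  191 = 1 · 181 + 10
  181 = 18 · 10 + 1
  10 = 10 · 1 + 0
gcd(372, 191) = 1.
Track Bezout coefficients alongside the remainders: start with r₀ = 372 = a·1 + b·0 (s = 1, t = 0) and r₁ = 191 = a·0 + b·1 (s = 0, t = 1); each new remainder r_{k+1} = r_{k-1} − q_k·r_k inherits s_{k+1} = s_{k-1} − q_k·s_k, t_{k+1} = t_{k-1} − q_k·t_k, so r_k = a·s_k + b·t_k at every step:
  q = 1: r = 181, s = 1 − 1·0 = 1, t = 0 − 1·1 = -1  (check: 372·1 + 191·(-1) = 181)
  q = 1: r = 10, s = 0 − 1·1 = -1, t = 1 − 1·(-1) = 2  (check: 372·(-1) + 191·2 = 10)
  q = 18: r = 1, s = 1 − 18·(-1) = 19, t = -1 − 18·2 = -37  (check: 372·19 + 191·(-37) = 1)
The row with r = 1 (the gcd) gives the Bezout coefficients s = 19, t = -37.
Result: 372 · (19) + 191 · (-37) = 1.

gcd(372, 191) = 1; s = 19, t = -37 (check: 372·19 + 191·(-37) = 1).


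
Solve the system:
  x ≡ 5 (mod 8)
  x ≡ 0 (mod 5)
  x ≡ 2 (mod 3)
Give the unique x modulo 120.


Moduli 8, 5, 3 are pairwise coprime; by CRT there is a unique solution modulo M = 8 · 5 · 3 = 120.
Solve pairwise, accumulating the modulus:
  Start with x ≡ 5 (mod 8).
  Combine with x ≡ 0 (mod 5): since gcd(8, 5) = 1, we get a unique residue mod 40.
    Write x = 5 + 8·t and substitute into x ≡ 0 (mod 5): 8·t ≡ 0 − 5 = -5 (mod 5).
    Reduce coefficients mod 5: 3·t ≡ 0 (mod 5).
    The inverse of 3 mod 5 is 2 (since 3·2 = 6 = 1·5 + 1), so t ≡ 2·0 = 0 ≡ 0 (mod 5).
    Then x = 5 + 8·0 = 5, valid modulo lcm(8, 5) = 40: x ≡ 5 (mod 40).
  Combine with x ≡ 2 (mod 3): since gcd(40, 3) = 1, we get a unique residue mod 120.
    Write x = 5 + 40·t and substitute into x ≡ 2 (mod 3): 40·t ≡ 2 − 5 = -3 (mod 3).
    Reduce coefficients mod 3: 1·t ≡ 0 (mod 3).
    So t ≡ 0 (mod 3).
    Then x = 5 + 40·0 = 5, valid modulo lcm(40, 3) = 120: x ≡ 5 (mod 120).
Verify: 5 mod 8 = 5 ✓, 5 mod 5 = 0 ✓, 5 mod 3 = 2 ✓.

x ≡ 5 (mod 120).


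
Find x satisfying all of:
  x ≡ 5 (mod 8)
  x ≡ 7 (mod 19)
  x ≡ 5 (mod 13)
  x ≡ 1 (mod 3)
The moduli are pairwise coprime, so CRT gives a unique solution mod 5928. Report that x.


Product of moduli M = 8 · 19 · 13 · 3 = 5928.
Merge one congruence at a time:
  Start: x ≡ 5 (mod 8).
  Combine with x ≡ 7 (mod 19); new modulus lcm = 152.
    Write x = 5 + 8·t and substitute into x ≡ 7 (mod 19): 8·t ≡ 7 − 5 = 2 (mod 19).
    The inverse of 8 mod 19 is 12 (since 8·12 = 96 = 5·19 + 1), so t ≡ 12·2 = 24 ≡ 5 (mod 19).
    Then x = 5 + 8·5 = 45, valid modulo lcm(8, 19) = 152: x ≡ 45 (mod 152).
  Combine with x ≡ 5 (mod 13); new modulus lcm = 1976.
    Write x = 45 + 152·t and substitute into x ≡ 5 (mod 13): 152·t ≡ 5 − 45 = -40 (mod 13).
    Reduce coefficients mod 13: 9·t ≡ 12 (mod 13).
    The inverse of 9 mod 13 is 3 (since 9·3 = 27 = 2·13 + 1), so t ≡ 3·12 = 36 ≡ 10 (mod 13).
    Then x = 45 + 152·10 = 1565, valid modulo lcm(152, 13) = 1976: x ≡ 1565 (mod 1976).
  Combine with x ≡ 1 (mod 3); new modulus lcm = 5928.
    Write x = 1565 + 1976·t and substitute into x ≡ 1 (mod 3): 1976·t ≡ 1 − 1565 = -1564 (mod 3).
    Reduce coefficients mod 3: 2·t ≡ 2 (mod 3).
    The inverse of 2 mod 3 is 2 (since 2·2 = 4 = 1·3 + 1), so t ≡ 2·2 = 4 ≡ 1 (mod 3).
    Then x = 1565 + 1976·1 = 3541, valid modulo lcm(1976, 3) = 5928: x ≡ 3541 (mod 5928).
Verify against each original: 3541 mod 8 = 5, 3541 mod 19 = 7, 3541 mod 13 = 5, 3541 mod 3 = 1.

x ≡ 3541 (mod 5928).


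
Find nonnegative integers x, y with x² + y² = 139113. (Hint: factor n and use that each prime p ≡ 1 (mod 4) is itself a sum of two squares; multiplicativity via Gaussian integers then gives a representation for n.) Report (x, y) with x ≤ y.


Step 1: Factor n = 139113 = 3^2 · 13 · 29 · 41.
Step 2: Check the mod-4 condition on each prime factor: 3 ≡ 3 (mod 4), exponent 2 (must be even); 13 ≡ 1 (mod 4), exponent 1; 29 ≡ 1 (mod 4), exponent 1; 41 ≡ 1 (mod 4), exponent 1.
All primes ≡ 3 (mod 4) appear to even exponent (or don't appear), so by the two-squares theorem n IS expressible as a sum of two squares.
Step 3: Build a representation. Group n = k² · m with k = 3 and m = 13 · 29 · 41 = 15457 (a product of primes ≡ 1 (mod 4)); a representation of m scales to one of n via (k·x)² + (k·y)² = k²(x² + y²). Each prime p ≡ 1 (mod 4) is itself a sum of two squares; find a² by testing p − a² for a perfect square:
  13: 13 − 1² = 12, 13 − 2² = 9 = 3² ⇒ 13 = 2² + 3².
  29: 29 − 1² = 28, 29 − 2² = 25 = 5² ⇒ 29 = 2² + 5².
  41: 41 − 1² = 40, 41 − 2² = 37, 41 − 3² = 32, 41 − 4² = 25 = 5² ⇒ 41 = 4² + 5².
  Combine using the Brahmagupta–Fibonacci identity (a² + b²)(c² + d²) = (ac − bd)² + (ad + bc)² = (ac + bd)² + (ad − bc)²:
  13 · 29 = 377: from (2² + 3²)(2² + 5²), take (2·2 − 3·5, 2·5 + 3·2) = (4 − 15, 10 + 6) = (-11, 16); dropping signs (only squares matter) gives (11, 16); check 11² + 16² = 121 + 256 = 377 ✓.
  377 · 41 = 15457: from (11² + 16²)(4² + 5²), take (11·4 − 16·5, 11·5 + 16·4) = (44 − 80, 55 + 64) = (-36, 119); dropping signs (only squares matter) gives (36, 119); check 36² + 119² = 1296 + 14161 = 15457 ✓.
  Scale by k = 3: (3·36, 3·119) = (108, 357).
Step 4: Order so x ≤ y and verify: 108² + 357² = 11664 + 127449 = 139113 = n. ✓

n = 139113 = 108² + 357² (one valid representation with x ≤ y).


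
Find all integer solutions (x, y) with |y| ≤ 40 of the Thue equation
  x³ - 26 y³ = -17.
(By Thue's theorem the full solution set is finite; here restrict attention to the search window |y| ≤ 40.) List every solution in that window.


The equation is x³ - 26y³ = -17. For fixed y, x³ = 26·y³ − 17, so a solution requires the RHS to be a perfect cube.
Strategy: iterate y from -40 to 40, compute RHS = 26·y³ − 17, and check whether it is a (positive or negative) perfect cube.
Check small values of y:
  y = 0: RHS = -17 is not a perfect cube.
  y = 1: RHS = 9 is not a perfect cube.
  y = -1: RHS = -43 is not a perfect cube.
  y = 2: RHS = 191 is not a perfect cube.
  y = -2: RHS = -225 is not a perfect cube.
  y = 3: RHS = 685 is not a perfect cube.
  y = -3: RHS = -719 is not a perfect cube.
Continuing the search up to |y| = 40 finds no solutions either.
No (x, y) in the scanned range satisfies the equation.

No integer solutions with |y| ≤ 40.


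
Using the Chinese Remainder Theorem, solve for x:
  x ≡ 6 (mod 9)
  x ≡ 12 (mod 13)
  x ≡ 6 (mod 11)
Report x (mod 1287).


Moduli 9, 13, 11 are pairwise coprime; by CRT there is a unique solution modulo M = 9 · 13 · 11 = 1287.
Solve pairwise, accumulating the modulus:
  Start with x ≡ 6 (mod 9).
  Combine with x ≡ 12 (mod 13): since gcd(9, 13) = 1, we get a unique residue mod 117.
    Write x = 6 + 9·t and substitute into x ≡ 12 (mod 13): 9·t ≡ 12 − 6 = 6 (mod 13).
    The inverse of 9 mod 13 is 3 (since 9·3 = 27 = 2·13 + 1), so t ≡ 3·6 = 18 ≡ 5 (mod 13).
    Then x = 6 + 9·5 = 51, valid modulo lcm(9, 13) = 117: x ≡ 51 (mod 117).
  Combine with x ≡ 6 (mod 11): since gcd(117, 11) = 1, we get a unique residue mod 1287.
    Write x = 51 + 117·t and substitute into x ≡ 6 (mod 11): 117·t ≡ 6 − 51 = -45 (mod 11).
    Reduce coefficients mod 11: 7·t ≡ 10 (mod 11).
    The inverse of 7 mod 11 is 8 (since 7·8 = 56 = 5·11 + 1), so t ≡ 8·10 = 80 ≡ 3 (mod 11).
    Then x = 51 + 117·3 = 402, valid modulo lcm(117, 11) = 1287: x ≡ 402 (mod 1287).
Verify: 402 mod 9 = 6 ✓, 402 mod 13 = 12 ✓, 402 mod 11 = 6 ✓.

x ≡ 402 (mod 1287).


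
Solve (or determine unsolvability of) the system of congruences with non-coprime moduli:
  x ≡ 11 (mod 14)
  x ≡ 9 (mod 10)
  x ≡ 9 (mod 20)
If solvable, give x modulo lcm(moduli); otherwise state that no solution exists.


Moduli 14, 10, 20 are not pairwise coprime, so CRT works modulo lcm(m_i) when all pairwise compatibility conditions hold.
Pairwise compatibility: gcd(m_i, m_j) must divide a_i - a_j for every pair.
Merge one congruence at a time:
  Start: x ≡ 11 (mod 14).
  Combine with x ≡ 9 (mod 10): gcd(14, 10) = 2; 9 - 11 = -2, which IS divisible by 2, so compatible.
    Write x = 11 + 14·t and substitute into x ≡ 9 (mod 10): 14·t ≡ 9 − 11 = -2 (mod 10).
    Divide the congruence (and modulus) by g = 2: 7·t ≡ -1 (mod 5).
    Reduce coefficients mod 5: 2·t ≡ 4 (mod 5).
    The inverse of 2 mod 5 is 3 (since 2·3 = 6 = 1·5 + 1), so t ≡ 3·4 = 12 ≡ 2 (mod 5).
    Then x = 11 + 14·2 = 39, valid modulo lcm(14, 10) = 70: x ≡ 39 (mod 70).
  Combine with x ≡ 9 (mod 20): gcd(70, 20) = 10; 9 - 39 = -30, which IS divisible by 10, so compatible.
    Write x = 39 + 70·t and substitute into x ≡ 9 (mod 20): 70·t ≡ 9 − 39 = -30 (mod 20).
    Divide the congruence (and modulus) by g = 10: 7·t ≡ -3 (mod 2).
    Reduce coefficients mod 2: 1·t ≡ 1 (mod 2).
    So t ≡ 1 (mod 2).
    Then x = 39 + 70·1 = 109, valid modulo lcm(70, 20) = 140: x ≡ 109 (mod 140).
Verify: 109 mod 14 = 11, 109 mod 10 = 9, 109 mod 20 = 9.

x ≡ 109 (mod 140).


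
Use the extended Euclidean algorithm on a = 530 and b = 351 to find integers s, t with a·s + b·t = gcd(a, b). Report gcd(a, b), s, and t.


Euclidean algorithm on (530, 351) — divide until remainder is 0:
  530 = 1 · 351 + 179
  351 = 1 · 179 + 172
  179 = 1 · 172 + 7
  172 = 24 · 7 + 4
  7 = 1 · 4 + 3
  4 = 1 · 3 + 1
  3 = 3 · 1 + 0
gcd(530, 351) = 1.
Track Bezout coefficients alongside the remainders: start with r₀ = 530 = a·1 + b·0 (s = 1, t = 0) and r₁ = 351 = a·0 + b·1 (s = 0, t = 1); each new remainder r_{k+1} = r_{k-1} − q_k·r_k inherits s_{k+1} = s_{k-1} − q_k·s_k, t_{k+1} = t_{k-1} − q_k·t_k, so r_k = a·s_k + b·t_k at every step:
  q = 1: r = 179, s = 1 − 1·0 = 1, t = 0 − 1·1 = -1  (check: 530·1 + 351·(-1) = 179)
  q = 1: r = 172, s = 0 − 1·1 = -1, t = 1 − 1·(-1) = 2  (check: 530·(-1) + 351·2 = 172)
  q = 1: r = 7, s = 1 − 1·(-1) = 2, t = -1 − 1·2 = -3  (check: 530·2 + 351·(-3) = 7)
  q = 24: r = 4, s = -1 − 24·2 = -49, t = 2 − 24·(-3) = 74  (check: 530·(-49) + 351·74 = 4)
  q = 1: r = 3, s = 2 − 1·(-49) = 51, t = -3 − 1·74 = -77  (check: 530·51 + 351·(-77) = 3)
  q = 1: r = 1, s = -49 − 1·51 = -100, t = 74 − 1·(-77) = 151  (check: 530·(-100) + 351·151 = 1)
The row with r = 1 (the gcd) gives the Bezout coefficients s = -100, t = 151.
Result: 530 · (-100) + 351 · (151) = 1.

gcd(530, 351) = 1; s = -100, t = 151 (check: 530·(-100) + 351·151 = 1).


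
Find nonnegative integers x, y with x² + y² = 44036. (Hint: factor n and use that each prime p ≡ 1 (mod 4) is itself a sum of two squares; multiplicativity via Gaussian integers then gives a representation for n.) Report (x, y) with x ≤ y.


Step 1: Factor n = 44036 = 2^2 · 101 · 109.
Step 2: Check the mod-4 condition on each prime factor: 2 = 2 (special); 101 ≡ 1 (mod 4), exponent 1; 109 ≡ 1 (mod 4), exponent 1.
All primes ≡ 3 (mod 4) appear to even exponent (or don't appear), so by the two-squares theorem n IS expressible as a sum of two squares.
Step 3: Build a representation. Group n = k² · m with k = 2 and m = 101 · 109 = 11009 (a product of primes ≡ 1 (mod 4)); a representation of m scales to one of n via (k·x)² + (k·y)² = k²(x² + y²). Each prime p ≡ 1 (mod 4) is itself a sum of two squares; find a² by testing p − a² for a perfect square:
  101: 101 − 1² = 100 = 10² ⇒ 101 = 1² + 10².
  109: 109 − 1² = 108, 109 − 2² = 105, 109 − 3² = 100 = 10² ⇒ 109 = 3² + 10².
  Combine using the Brahmagupta–Fibonacci identity (a² + b²)(c² + d²) = (ac − bd)² + (ad + bc)² = (ac + bd)² + (ad − bc)²:
  101 · 109 = 11009: from (1² + 10²)(3² + 10²), take (1·3 − 10·10, 1·10 + 10·3) = (3 − 100, 10 + 30) = (-97, 40); dropping signs (only squares matter) gives (97, 40); check 97² + 40² = 9409 + 1600 = 11009 ✓.
  Scale by k = 2: (2·97, 2·40) = (194, 80).
Step 4: Order so x ≤ y and verify: 80² + 194² = 6400 + 37636 = 44036 = n. ✓

n = 44036 = 80² + 194² (one valid representation with x ≤ y).


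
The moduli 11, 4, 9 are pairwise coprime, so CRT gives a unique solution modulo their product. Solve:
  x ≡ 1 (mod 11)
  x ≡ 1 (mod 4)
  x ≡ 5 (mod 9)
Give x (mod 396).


Moduli 11, 4, 9 are pairwise coprime; by CRT there is a unique solution modulo M = 11 · 4 · 9 = 396.
Solve pairwise, accumulating the modulus:
  Start with x ≡ 1 (mod 11).
  Combine with x ≡ 1 (mod 4): since gcd(11, 4) = 1, we get a unique residue mod 44.
    Write x = 1 + 11·t and substitute into x ≡ 1 (mod 4): 11·t ≡ 1 − 1 = 0 (mod 4).
    Reduce coefficients mod 4: 3·t ≡ 0 (mod 4).
    The inverse of 3 mod 4 is 3 (since 3·3 = 9 = 2·4 + 1), so t ≡ 3·0 = 0 ≡ 0 (mod 4).
    Then x = 1 + 11·0 = 1, valid modulo lcm(11, 4) = 44: x ≡ 1 (mod 44).
  Combine with x ≡ 5 (mod 9): since gcd(44, 9) = 1, we get a unique residue mod 396.
    Write x = 1 + 44·t and substitute into x ≡ 5 (mod 9): 44·t ≡ 5 − 1 = 4 (mod 9).
    Reduce coefficients mod 9: 8·t ≡ 4 (mod 9).
    The inverse of 8 mod 9 is 8 (since 8·8 = 64 = 7·9 + 1), so t ≡ 8·4 = 32 ≡ 5 (mod 9).
    Then x = 1 + 44·5 = 221, valid modulo lcm(44, 9) = 396: x ≡ 221 (mod 396).
Verify: 221 mod 11 = 1 ✓, 221 mod 4 = 1 ✓, 221 mod 9 = 5 ✓.

x ≡ 221 (mod 396).


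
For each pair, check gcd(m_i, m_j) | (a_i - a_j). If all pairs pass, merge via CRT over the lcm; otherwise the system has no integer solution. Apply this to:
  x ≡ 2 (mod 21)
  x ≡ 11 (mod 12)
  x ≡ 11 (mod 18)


Moduli 21, 12, 18 are not pairwise coprime, so CRT works modulo lcm(m_i) when all pairwise compatibility conditions hold.
Pairwise compatibility: gcd(m_i, m_j) must divide a_i - a_j for every pair.
Merge one congruence at a time:
  Start: x ≡ 2 (mod 21).
  Combine with x ≡ 11 (mod 12): gcd(21, 12) = 3; 11 - 2 = 9, which IS divisible by 3, so compatible.
    Write x = 2 + 21·t and substitute into x ≡ 11 (mod 12): 21·t ≡ 11 − 2 = 9 (mod 12).
    Divide the congruence (and modulus) by g = 3: 7·t ≡ 3 (mod 4).
    Reduce coefficients mod 4: 3·t ≡ 3 (mod 4).
    The inverse of 3 mod 4 is 3 (since 3·3 = 9 = 2·4 + 1), so t ≡ 3·3 = 9 ≡ 1 (mod 4).
    Then x = 2 + 21·1 = 23, valid modulo lcm(21, 12) = 84: x ≡ 23 (mod 84).
  Combine with x ≡ 11 (mod 18): gcd(84, 18) = 6; 11 - 23 = -12, which IS divisible by 6, so compatible.
    Write x = 23 + 84·t and substitute into x ≡ 11 (mod 18): 84·t ≡ 11 − 23 = -12 (mod 18).
    Divide the congruence (and modulus) by g = 6: 14·t ≡ -2 (mod 3).
    Reduce coefficients mod 3: 2·t ≡ 1 (mod 3).
    The inverse of 2 mod 3 is 2 (since 2·2 = 4 = 1·3 + 1), so t ≡ 2·1 = 2 ≡ 2 (mod 3).
    Then x = 23 + 84·2 = 191, valid modulo lcm(84, 18) = 252: x ≡ 191 (mod 252).
Verify: 191 mod 21 = 2, 191 mod 12 = 11, 191 mod 18 = 11.

x ≡ 191 (mod 252).


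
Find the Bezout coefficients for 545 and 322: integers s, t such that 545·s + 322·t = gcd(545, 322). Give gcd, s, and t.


Euclidean algorithm on (545, 322) — divide until remainder is 0:
  545 = 1 · 322 + 223
  322 = 1 · 223 + 99
  223 = 2 · 99 + 25
  99 = 3 · 25 + 24
  25 = 1 · 24 + 1
  24 = 24 · 1 + 0
gcd(545, 322) = 1.
Track Bezout coefficients alongside the remainders: start with r₀ = 545 = a·1 + b·0 (s = 1, t = 0) and r₁ = 322 = a·0 + b·1 (s = 0, t = 1); each new remainder r_{k+1} = r_{k-1} − q_k·r_k inherits s_{k+1} = s_{k-1} − q_k·s_k, t_{k+1} = t_{k-1} − q_k·t_k, so r_k = a·s_k + b·t_k at every step:
  q = 1: r = 223, s = 1 − 1·0 = 1, t = 0 − 1·1 = -1  (check: 545·1 + 322·(-1) = 223)
  q = 1: r = 99, s = 0 − 1·1 = -1, t = 1 − 1·(-1) = 2  (check: 545·(-1) + 322·2 = 99)
  q = 2: r = 25, s = 1 − 2·(-1) = 3, t = -1 − 2·2 = -5  (check: 545·3 + 322·(-5) = 25)
  q = 3: r = 24, s = -1 − 3·3 = -10, t = 2 − 3·(-5) = 17  (check: 545·(-10) + 322·17 = 24)
  q = 1: r = 1, s = 3 − 1·(-10) = 13, t = -5 − 1·17 = -22  (check: 545·13 + 322·(-22) = 1)
The row with r = 1 (the gcd) gives the Bezout coefficients s = 13, t = -22.
Result: 545 · (13) + 322 · (-22) = 1.

gcd(545, 322) = 1; s = 13, t = -22 (check: 545·13 + 322·(-22) = 1).


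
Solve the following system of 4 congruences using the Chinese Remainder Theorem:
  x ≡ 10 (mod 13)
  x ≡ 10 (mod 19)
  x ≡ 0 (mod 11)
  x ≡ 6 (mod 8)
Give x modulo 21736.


Product of moduli M = 13 · 19 · 11 · 8 = 21736.
Merge one congruence at a time:
  Start: x ≡ 10 (mod 13).
  Combine with x ≡ 10 (mod 19); new modulus lcm = 247.
    Write x = 10 + 13·t and substitute into x ≡ 10 (mod 19): 13·t ≡ 10 − 10 = 0 (mod 19).
    The inverse of 13 mod 19 is 3 (since 13·3 = 39 = 2·19 + 1), so t ≡ 3·0 = 0 ≡ 0 (mod 19).
    Then x = 10 + 13·0 = 10, valid modulo lcm(13, 19) = 247: x ≡ 10 (mod 247).
  Combine with x ≡ 0 (mod 11); new modulus lcm = 2717.
    Write x = 10 + 247·t and substitute into x ≡ 0 (mod 11): 247·t ≡ 0 − 10 = -10 (mod 11).
    Reduce coefficients mod 11: 5·t ≡ 1 (mod 11).
    The inverse of 5 mod 11 is 9 (since 5·9 = 45 = 4·11 + 1), so t ≡ 9·1 = 9 ≡ 9 (mod 11).
    Then x = 10 + 247·9 = 2233, valid modulo lcm(247, 11) = 2717: x ≡ 2233 (mod 2717).
  Combine with x ≡ 6 (mod 8); new modulus lcm = 21736.
    Write x = 2233 + 2717·t and substitute into x ≡ 6 (mod 8): 2717·t ≡ 6 − 2233 = -2227 (mod 8).
    Reduce coefficients mod 8: 5·t ≡ 5 (mod 8).
    The inverse of 5 mod 8 is 5 (since 5·5 = 25 = 3·8 + 1), so t ≡ 5·5 = 25 ≡ 1 (mod 8).
    Then x = 2233 + 2717·1 = 4950, valid modulo lcm(2717, 8) = 21736: x ≡ 4950 (mod 21736).
Verify against each original: 4950 mod 13 = 10, 4950 mod 19 = 10, 4950 mod 11 = 0, 4950 mod 8 = 6.

x ≡ 4950 (mod 21736).


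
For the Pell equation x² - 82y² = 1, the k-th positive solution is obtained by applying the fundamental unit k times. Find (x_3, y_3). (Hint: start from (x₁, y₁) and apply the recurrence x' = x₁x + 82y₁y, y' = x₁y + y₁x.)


Step 1: Find the fundamental solution (x₁, y₁) of x² - 82y² = 1.
  Expand √82 as a continued fraction. a₀ = ⌊√82⌋ = 9; iterate m_{k+1} = d_k·a_k − m_k, d_{k+1} = (82 − m_{k+1}²)/d_k, a_{k+1} = ⌊(a₀ + m_{k+1})/d_{k+1}⌋ (starting m₀ = 0, d₀ = 1), with convergents p_k = a_k·p_{k-1} + p_{k-2}, q_k = a_k·q_{k-1} + q_{k-2} (p₋₁ = 1, q₋₁ = 0):
  k = 0: a₀ = 9; p₀/q₀ = 9/1; p₀² − 82·q₀² = 81 − 82 = -1.
  k = 1: m = 9, d = 1, a = ⌊(9 + 9)/1⌋ = 18; p/q = (18·9 + 1)/(18·1 + 0) = 163/18; p² − 82·q² = 26569 − 26568 = 1.
  The first convergent with p² − 82·q² = 1 gives the fundamental solution (x₁, y₁) = (163, 18).
Step 2: Apply the recurrence (x_{n+1}, y_{n+1}) = (x₁x_n + 82y₁y_n, x₁y_n + y₁x_n) repeatedly.
  From (x_1, y_1) = (163, 18): x_2 = 163·163 + 82·18·18 = 53137; y_2 = 163·18 + 18·163 = 5868.
  From (x_2, y_2) = (53137, 5868): x_3 = 163·53137 + 82·18·5868 = 17322499; y_3 = 163·5868 + 18·53137 = 1912950.
Step 3: Verify x_3² - 82·y_3² = 300068971605001 - 300068971605000 = 1 (should be 1). ✓

(x_1, y_1) = (163, 18); (x_3, y_3) = (17322499, 1912950).


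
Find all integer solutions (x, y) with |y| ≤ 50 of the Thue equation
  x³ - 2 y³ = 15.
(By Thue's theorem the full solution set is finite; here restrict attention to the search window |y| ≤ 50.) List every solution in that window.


The equation is x³ - 2y³ = 15. For fixed y, x³ = 2·y³ + 15, so a solution requires the RHS to be a perfect cube.
Strategy: iterate y from -50 to 50, compute RHS = 2·y³ + 15, and check whether it is a (positive or negative) perfect cube.
Check small values of y:
  y = 0: RHS = 15 is not a perfect cube.
  y = 1: RHS = 17 is not a perfect cube.
  y = -1: RHS = 13 is not a perfect cube.
  y = 2: RHS = 31 is not a perfect cube.
  y = -2: RHS = -1 = (-1)³ ⇒ x = -1 works.
  y = 3: RHS = 69 is not a perfect cube.
  y = -3: RHS = -39 is not a perfect cube.
Continuing the search up to |y| = 50 finds no further solutions beyond those listed.
Collected solutions: (-1, -2).

Solutions (with |y| ≤ 50): (-1, -2).


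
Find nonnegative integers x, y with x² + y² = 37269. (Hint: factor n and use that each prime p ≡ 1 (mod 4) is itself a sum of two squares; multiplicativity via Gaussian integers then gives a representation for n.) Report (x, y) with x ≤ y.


Step 1: Factor n = 37269 = 3^2 · 41 · 101.
Step 2: Check the mod-4 condition on each prime factor: 3 ≡ 3 (mod 4), exponent 2 (must be even); 41 ≡ 1 (mod 4), exponent 1; 101 ≡ 1 (mod 4), exponent 1.
All primes ≡ 3 (mod 4) appear to even exponent (or don't appear), so by the two-squares theorem n IS expressible as a sum of two squares.
Step 3: Build a representation. Group n = k² · m with k = 3 and m = 41 · 101 = 4141 (a product of primes ≡ 1 (mod 4)); a representation of m scales to one of n via (k·x)² + (k·y)² = k²(x² + y²). Each prime p ≡ 1 (mod 4) is itself a sum of two squares; find a² by testing p − a² for a perfect square:
  41: 41 − 1² = 40, 41 − 2² = 37, 41 − 3² = 32, 41 − 4² = 25 = 5² ⇒ 41 = 4² + 5².
  101: 101 − 1² = 100 = 10² ⇒ 101 = 1² + 10².
  Combine using the Brahmagupta–Fibonacci identity (a² + b²)(c² + d²) = (ac − bd)² + (ad + bc)² = (ac + bd)² + (ad − bc)²:
  41 · 101 = 4141: from (4² + 5²)(1² + 10²), take (4·1 − 5·10, 4·10 + 5·1) = (4 − 50, 40 + 5) = (-46, 45); dropping signs (only squares matter) gives (46, 45); check 46² + 45² = 2116 + 2025 = 4141 ✓.
  Scale by k = 3: (3·46, 3·45) = (138, 135).
Step 4: Order so x ≤ y and verify: 135² + 138² = 18225 + 19044 = 37269 = n. ✓

n = 37269 = 135² + 138² (one valid representation with x ≤ y).


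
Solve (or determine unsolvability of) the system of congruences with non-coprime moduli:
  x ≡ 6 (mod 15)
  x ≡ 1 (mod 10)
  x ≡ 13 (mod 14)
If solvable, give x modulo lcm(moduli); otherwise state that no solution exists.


Moduli 15, 10, 14 are not pairwise coprime, so CRT works modulo lcm(m_i) when all pairwise compatibility conditions hold.
Pairwise compatibility: gcd(m_i, m_j) must divide a_i - a_j for every pair.
Merge one congruence at a time:
  Start: x ≡ 6 (mod 15).
  Combine with x ≡ 1 (mod 10): gcd(15, 10) = 5; 1 - 6 = -5, which IS divisible by 5, so compatible.
    Write x = 6 + 15·t and substitute into x ≡ 1 (mod 10): 15·t ≡ 1 − 6 = -5 (mod 10).
    Divide the congruence (and modulus) by g = 5: 3·t ≡ -1 (mod 2).
    Reduce coefficients mod 2: 1·t ≡ 1 (mod 2).
    So t ≡ 1 (mod 2).
    Then x = 6 + 15·1 = 21, valid modulo lcm(15, 10) = 30: x ≡ 21 (mod 30).
  Combine with x ≡ 13 (mod 14): gcd(30, 14) = 2; 13 - 21 = -8, which IS divisible by 2, so compatible.
    Write x = 21 + 30·t and substitute into x ≡ 13 (mod 14): 30·t ≡ 13 − 21 = -8 (mod 14).
    Divide the congruence (and modulus) by g = 2: 15·t ≡ -4 (mod 7).
    Reduce coefficients mod 7: 1·t ≡ 3 (mod 7).
    So t ≡ 3 (mod 7).
    Then x = 21 + 30·3 = 111, valid modulo lcm(30, 14) = 210: x ≡ 111 (mod 210).
Verify: 111 mod 15 = 6, 111 mod 10 = 1, 111 mod 14 = 13.

x ≡ 111 (mod 210).


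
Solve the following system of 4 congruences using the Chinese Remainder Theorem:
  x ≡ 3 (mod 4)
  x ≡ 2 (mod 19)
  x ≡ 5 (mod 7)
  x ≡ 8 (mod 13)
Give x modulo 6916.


Product of moduli M = 4 · 19 · 7 · 13 = 6916.
Merge one congruence at a time:
  Start: x ≡ 3 (mod 4).
  Combine with x ≡ 2 (mod 19); new modulus lcm = 76.
    Write x = 3 + 4·t and substitute into x ≡ 2 (mod 19): 4·t ≡ 2 − 3 = -1 (mod 19).
    Reduce coefficients mod 19: 4·t ≡ 18 (mod 19).
    The inverse of 4 mod 19 is 5 (since 4·5 = 20 = 1·19 + 1), so t ≡ 5·18 = 90 ≡ 14 (mod 19).
    Then x = 3 + 4·14 = 59, valid modulo lcm(4, 19) = 76: x ≡ 59 (mod 76).
  Combine with x ≡ 5 (mod 7); new modulus lcm = 532.
    Write x = 59 + 76·t and substitute into x ≡ 5 (mod 7): 76·t ≡ 5 − 59 = -54 (mod 7).
    Reduce coefficients mod 7: 6·t ≡ 2 (mod 7).
    The inverse of 6 mod 7 is 6 (since 6·6 = 36 = 5·7 + 1), so t ≡ 6·2 = 12 ≡ 5 (mod 7).
    Then x = 59 + 76·5 = 439, valid modulo lcm(76, 7) = 532: x ≡ 439 (mod 532).
  Combine with x ≡ 8 (mod 13); new modulus lcm = 6916.
    Write x = 439 + 532·t and substitute into x ≡ 8 (mod 13): 532·t ≡ 8 − 439 = -431 (mod 13).
    Reduce coefficients mod 13: 12·t ≡ 11 (mod 13).
    The inverse of 12 mod 13 is 12 (since 12·12 = 144 = 11·13 + 1), so t ≡ 12·11 = 132 ≡ 2 (mod 13).
    Then x = 439 + 532·2 = 1503, valid modulo lcm(532, 13) = 6916: x ≡ 1503 (mod 6916).
Verify against each original: 1503 mod 4 = 3, 1503 mod 19 = 2, 1503 mod 7 = 5, 1503 mod 13 = 8.

x ≡ 1503 (mod 6916).
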